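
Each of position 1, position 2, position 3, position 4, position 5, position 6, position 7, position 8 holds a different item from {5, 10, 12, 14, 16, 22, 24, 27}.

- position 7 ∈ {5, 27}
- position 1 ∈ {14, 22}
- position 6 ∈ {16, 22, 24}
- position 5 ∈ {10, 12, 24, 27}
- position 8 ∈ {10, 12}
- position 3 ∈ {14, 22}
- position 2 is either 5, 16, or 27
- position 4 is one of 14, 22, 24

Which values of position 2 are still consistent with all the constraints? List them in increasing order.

position 1 and position 3 share exactly the 2 values {14, 22}; by pigeonhole those values go to them, so strike 14, 22 from position 4, position 6.
position 4 has just one choice, so position 4 = 24. So position 5, position 6 can't be 24.
position 6's domain is down to {16}, so position 6 = 16. So position 2 can't be 16.
The 2 variables position 2 and position 7 are confined to {5, 27}, which locks those values in; drop them from position 5.
No further eliminations apply; position 2 can still be any of 5, 27.

5, 27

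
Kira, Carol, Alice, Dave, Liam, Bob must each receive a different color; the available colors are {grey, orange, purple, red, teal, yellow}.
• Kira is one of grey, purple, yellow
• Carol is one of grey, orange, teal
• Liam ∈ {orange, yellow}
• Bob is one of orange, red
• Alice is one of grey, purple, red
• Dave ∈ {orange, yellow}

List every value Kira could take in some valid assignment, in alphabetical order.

Among the 6 variables, teal fits only Carol (and all 6 values in {grey, orange, purple, red, teal, yellow} must be used), so Carol = teal.
The 2 variables Dave and Liam are confined to {orange, yellow}, which locks those values in; drop them from Kira, Bob.
Bob has just one choice, so Bob = red. Remove red from Alice.
No further eliminations apply; Kira can still be any of grey, purple.

grey, purple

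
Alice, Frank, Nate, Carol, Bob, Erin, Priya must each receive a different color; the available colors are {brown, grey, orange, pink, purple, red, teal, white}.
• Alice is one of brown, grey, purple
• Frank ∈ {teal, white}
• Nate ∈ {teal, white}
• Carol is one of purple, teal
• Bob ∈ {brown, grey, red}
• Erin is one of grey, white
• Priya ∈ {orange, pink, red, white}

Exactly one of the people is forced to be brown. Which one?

Alice

Frank and Nate share exactly the 2 values {teal, white}; by pigeonhole those values go to them, so strike teal, white from Carol, Erin, Priya.
Carol's domain is down to {purple}, so Carol = purple. Remove purple from Alice.
That leaves Erin = grey. Strike grey from Alice, Bob.
So brown goes to Alice.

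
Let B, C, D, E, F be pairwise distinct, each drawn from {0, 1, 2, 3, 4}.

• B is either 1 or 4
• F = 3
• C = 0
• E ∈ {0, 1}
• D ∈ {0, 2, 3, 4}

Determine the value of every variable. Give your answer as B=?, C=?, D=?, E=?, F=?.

C's domain is down to {0}, so C = 0. Remove 0 from D, E.
E must be 1 (only option left). Remove 1 from B.
F has just one choice, so F = 3. Strike 3 from D.
B has just one choice, so B = 4. Remove 4 from D.
That leaves D = 2.

B=4, C=0, D=2, E=1, F=3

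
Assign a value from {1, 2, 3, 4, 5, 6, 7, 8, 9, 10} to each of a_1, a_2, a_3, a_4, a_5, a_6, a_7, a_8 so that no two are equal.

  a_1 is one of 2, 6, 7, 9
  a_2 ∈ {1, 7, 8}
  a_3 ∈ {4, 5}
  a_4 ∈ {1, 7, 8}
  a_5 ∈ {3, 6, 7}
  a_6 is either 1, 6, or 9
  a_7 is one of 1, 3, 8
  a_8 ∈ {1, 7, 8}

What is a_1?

a_2, a_4, a_8 between them cover only {1, 7, 8} — a naked triple. Remove those values from a_1, a_5, a_6, a_7.
That leaves a_7 = 3. Eliminate 3 elsewhere: a_5.
a_5's domain is down to {6}, so a_5 = 6. Strike 6 from a_1, a_6.
a_6's domain is down to {9}, so a_6 = 9. Strike 9 from a_1.
So a_1 = 2.

2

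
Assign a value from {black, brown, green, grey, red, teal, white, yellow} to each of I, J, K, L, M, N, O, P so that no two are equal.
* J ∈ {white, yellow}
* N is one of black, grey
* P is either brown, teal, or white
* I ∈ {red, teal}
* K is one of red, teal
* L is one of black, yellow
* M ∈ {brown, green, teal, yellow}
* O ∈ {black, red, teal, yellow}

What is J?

Among the 8 variables, green fits only M (and all 8 values in {black, brown, green, grey, red, teal, white, yellow} must be used), so M = green.
The 7 still-open variables draw from only 7 values {black, brown, grey, red, teal, white, yellow}, so each is used; only P can be brown, hence P = brown.
The 6 still-open variables together cover exactly {black, grey, red, teal, white, yellow} — 6 values for 6 variables — and grey appears only in N's list, so N = grey.
The 5 still-open variables draw from only 5 values {black, red, teal, white, yellow}, so each is used; only J can be white, hence J = white.

white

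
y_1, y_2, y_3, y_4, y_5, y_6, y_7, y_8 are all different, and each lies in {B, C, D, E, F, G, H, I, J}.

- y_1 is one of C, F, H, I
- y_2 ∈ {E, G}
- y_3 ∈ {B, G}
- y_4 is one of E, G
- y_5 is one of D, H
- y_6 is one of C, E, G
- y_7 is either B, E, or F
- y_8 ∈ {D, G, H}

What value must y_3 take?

The 8 variables together cover exactly {B, C, D, E, F, G, H, I} — 8 values for 8 variables — and I appears only in y_1's list, so y_1 = I.
The 7 still-open variables together cover exactly {B, C, D, E, F, G, H} — 7 values for 7 variables — and C appears only in y_6's list, so y_6 = C.
Among the 6 still-open variables, F fits only y_7 (and all 6 values in {B, D, E, F, G, H} must be used), so y_7 = F.
The 5 still-open variables draw from only 5 values {B, D, E, G, H}, so each is used; only y_3 can be B, hence y_3 = B.

B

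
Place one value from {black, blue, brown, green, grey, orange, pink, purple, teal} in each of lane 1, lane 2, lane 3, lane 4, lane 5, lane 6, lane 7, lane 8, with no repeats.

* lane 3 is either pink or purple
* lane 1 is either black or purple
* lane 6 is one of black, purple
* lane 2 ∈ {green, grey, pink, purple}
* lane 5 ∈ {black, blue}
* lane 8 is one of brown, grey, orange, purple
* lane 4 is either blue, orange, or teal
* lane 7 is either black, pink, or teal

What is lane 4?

lane 1 and lane 6 share exactly the 2 values {black, purple}; by pigeonhole those values go to them, so strike black, purple from lane 2, lane 3, lane 5, lane 7, lane 8.
lane 3's domain is down to {pink}, so lane 3 = pink. Eliminate pink elsewhere: lane 2, lane 7.
lane 5's domain is down to {blue}, so lane 5 = blue. Remove blue from lane 4.
That leaves lane 7 = teal. Strike teal from lane 4.
So lane 4 = orange.

orange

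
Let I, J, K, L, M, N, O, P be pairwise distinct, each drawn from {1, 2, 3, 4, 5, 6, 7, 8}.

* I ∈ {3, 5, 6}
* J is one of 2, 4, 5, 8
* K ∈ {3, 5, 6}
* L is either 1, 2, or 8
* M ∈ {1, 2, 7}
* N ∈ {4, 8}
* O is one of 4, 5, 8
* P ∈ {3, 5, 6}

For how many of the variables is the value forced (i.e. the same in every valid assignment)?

The 8 variables together cover exactly {1, 2, 3, 4, 5, 6, 7, 8} — 8 values for 8 variables — and 7 appears only in M's list, so M = 7.
The 7 still-open variables together cover exactly {1, 2, 3, 4, 5, 6, 8} — 7 values for 7 variables — and 1 appears only in L's list, so L = 1.
The 6 still-open variables draw from only 6 values {2, 3, 4, 5, 6, 8}, so each is used; only J can be 2, hence J = 2.
The 3 variables I, K, P are confined to {3, 5, 6}, which locks those values in; drop them from O.
Determined: J=2, L=1, M=7. The other variables each still have more than one consistent value. That makes 3.

3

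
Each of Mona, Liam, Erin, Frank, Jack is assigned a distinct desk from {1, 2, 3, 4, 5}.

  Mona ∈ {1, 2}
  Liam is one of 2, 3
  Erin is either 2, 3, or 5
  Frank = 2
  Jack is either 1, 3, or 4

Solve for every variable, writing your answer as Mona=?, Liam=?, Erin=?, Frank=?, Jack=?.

Frank has just one choice, so Frank = 2. Remove 2 from Mona, Liam, Erin.
Mona's domain is down to {1}, so Mona = 1. So Jack can't be 1.
Liam must be 3 (only option left). Eliminate 3 elsewhere: Erin, Jack.
Erin must be 5 (only option left).
Jack has just one choice, so Jack = 4.

Mona=1, Liam=3, Erin=5, Frank=2, Jack=4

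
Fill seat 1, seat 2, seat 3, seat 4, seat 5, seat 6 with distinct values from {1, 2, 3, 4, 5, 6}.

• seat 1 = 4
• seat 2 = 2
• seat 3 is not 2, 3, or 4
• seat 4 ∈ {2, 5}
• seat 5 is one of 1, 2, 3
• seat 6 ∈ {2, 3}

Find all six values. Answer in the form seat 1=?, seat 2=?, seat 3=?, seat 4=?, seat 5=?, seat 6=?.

seat 1=4, seat 2=2, seat 3=6, seat 4=5, seat 5=1, seat 6=3

seat 1's domain is down to {4}, so seat 1 = 4.
seat 2 must be 2 (only option left). Eliminate 2 elsewhere: seat 4, seat 5, seat 6.
seat 4 has just one choice, so seat 4 = 5. Strike 5 from seat 3.
seat 6 must be 3 (only option left). Remove 3 from seat 5.
That leaves seat 5 = 1. Remove 1 from seat 3.
seat 3's domain is down to {6}, so seat 3 = 6.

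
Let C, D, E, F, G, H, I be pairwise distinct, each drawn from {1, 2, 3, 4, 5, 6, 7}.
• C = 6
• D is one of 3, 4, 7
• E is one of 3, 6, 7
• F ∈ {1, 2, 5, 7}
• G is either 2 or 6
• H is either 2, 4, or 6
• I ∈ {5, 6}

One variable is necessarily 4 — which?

H

C has just one choice, so C = 6. Eliminate 6 elsewhere: E, G, H, I.
G must be 2 (only option left). Strike 2 from F, H.
So 4 goes to H.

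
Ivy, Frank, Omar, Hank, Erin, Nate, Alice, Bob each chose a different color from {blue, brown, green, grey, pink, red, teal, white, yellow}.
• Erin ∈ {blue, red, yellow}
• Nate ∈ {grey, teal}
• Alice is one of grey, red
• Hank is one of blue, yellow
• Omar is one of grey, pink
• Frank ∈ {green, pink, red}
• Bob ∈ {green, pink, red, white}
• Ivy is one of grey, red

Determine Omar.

pink

Among the 8 variables, teal fits only Nate (and all 8 values in {blue, green, grey, pink, red, teal, white, yellow} must be used), so Nate = teal.
Among the 7 still-open variables, white fits only Bob (and all 7 values in {blue, green, grey, pink, red, white, yellow} must be used), so Bob = white.
Among the 6 still-open variables, green fits only Frank (and all 6 values in {blue, green, grey, pink, red, yellow} must be used), so Frank = green.
The 5 still-open variables draw from only 5 values {blue, grey, pink, red, yellow}, so each is used; only Omar can be pink, hence Omar = pink.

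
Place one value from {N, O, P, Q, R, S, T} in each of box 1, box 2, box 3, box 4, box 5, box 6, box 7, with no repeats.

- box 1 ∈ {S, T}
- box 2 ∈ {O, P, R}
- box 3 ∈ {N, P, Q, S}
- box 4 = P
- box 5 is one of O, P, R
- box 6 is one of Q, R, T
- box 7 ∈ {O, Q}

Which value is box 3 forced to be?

N

box 4's domain is down to {P}, so box 4 = P. Strike P from box 2, box 3, box 5.
The 6 still-open variables together cover exactly {N, O, Q, R, S, T} — 6 values for 6 variables — and N appears only in box 3's list, so box 3 = N.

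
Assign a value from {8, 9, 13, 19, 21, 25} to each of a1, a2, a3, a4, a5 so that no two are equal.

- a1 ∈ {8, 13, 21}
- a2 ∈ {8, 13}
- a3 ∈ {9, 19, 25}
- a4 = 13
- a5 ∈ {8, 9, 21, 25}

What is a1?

21

a4 has just one choice, so a4 = 13. Strike 13 from a1, a2.
a2 has just one choice, so a2 = 8. So a1, a5 can't be 8.
So a1 = 21.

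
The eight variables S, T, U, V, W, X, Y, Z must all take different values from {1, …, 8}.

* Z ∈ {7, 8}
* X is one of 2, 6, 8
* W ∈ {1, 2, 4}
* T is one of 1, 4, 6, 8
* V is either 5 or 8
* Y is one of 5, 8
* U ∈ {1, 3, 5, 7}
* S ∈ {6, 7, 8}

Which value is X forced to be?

Among the 8 variables, 3 fits only U (and all 8 values in {1, 2, 3, 4, 5, 6, 7, 8} must be used), so U = 3.
V and Y between them cover only {5, 8} — a naked pair. Remove those values from S, T, X, Z.
That leaves Z = 7. So S can't be 7.
S's domain is down to {6}, so S = 6. Remove 6 from T, X.
So X = 2.

2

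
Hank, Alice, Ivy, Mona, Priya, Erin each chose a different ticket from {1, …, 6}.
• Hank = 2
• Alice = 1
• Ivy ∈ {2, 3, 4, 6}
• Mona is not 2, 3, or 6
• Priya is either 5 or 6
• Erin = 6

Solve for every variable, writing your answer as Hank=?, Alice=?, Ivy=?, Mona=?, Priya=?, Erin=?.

Hank's domain is down to {2}, so Hank = 2. So Ivy can't be 2.
That leaves Alice = 1. Eliminate 1 elsewhere: Mona.
Erin must be 6 (only option left). Strike 6 from Ivy, Priya.
Priya must be 5 (only option left). Eliminate 5 elsewhere: Mona.
That leaves Mona = 4. Remove 4 from Ivy.
Ivy must be 3 (only option left).

Hank=2, Alice=1, Ivy=3, Mona=4, Priya=5, Erin=6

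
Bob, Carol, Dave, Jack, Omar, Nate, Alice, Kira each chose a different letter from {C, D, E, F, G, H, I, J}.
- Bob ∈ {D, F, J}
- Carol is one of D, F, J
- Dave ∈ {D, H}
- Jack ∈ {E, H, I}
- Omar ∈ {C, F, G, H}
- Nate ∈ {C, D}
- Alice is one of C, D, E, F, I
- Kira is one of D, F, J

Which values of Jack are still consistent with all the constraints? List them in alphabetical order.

E, I

Among the 8 variables, G fits only Omar (and all 8 values in {C, D, E, F, G, H, I, J} must be used), so Omar = G.
The 3 variables Bob, Carol, Kira are confined to {D, F, J}, which locks those values in; drop them from Dave, Nate, Alice.
That leaves Dave = H. Remove H from Jack.
Nate has just one choice, so Nate = C. Remove C from Alice.
No further eliminations apply; Jack can still be any of E, I.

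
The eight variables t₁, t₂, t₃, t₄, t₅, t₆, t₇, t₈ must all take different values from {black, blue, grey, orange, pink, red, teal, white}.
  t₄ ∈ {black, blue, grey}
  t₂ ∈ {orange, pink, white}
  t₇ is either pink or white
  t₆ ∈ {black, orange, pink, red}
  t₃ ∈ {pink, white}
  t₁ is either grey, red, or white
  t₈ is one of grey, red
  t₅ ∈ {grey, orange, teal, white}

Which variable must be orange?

The 8 variables together cover exactly {black, blue, grey, orange, pink, red, teal, white} — 8 values for 8 variables — and blue appears only in t₄'s list, so t₄ = blue.
The 7 still-open variables together cover exactly {black, grey, orange, pink, red, teal, white} — 7 values for 7 variables — and black appears only in t₆'s list, so t₆ = black.
The 6 still-open variables together cover exactly {grey, orange, pink, red, teal, white} — 6 values for 6 variables — and teal appears only in t₅'s list, so t₅ = teal.
The 5 still-open variables draw from only 5 values {grey, orange, pink, red, white}, so each is used; only t₂ can be orange, hence t₂ = orange.

t₂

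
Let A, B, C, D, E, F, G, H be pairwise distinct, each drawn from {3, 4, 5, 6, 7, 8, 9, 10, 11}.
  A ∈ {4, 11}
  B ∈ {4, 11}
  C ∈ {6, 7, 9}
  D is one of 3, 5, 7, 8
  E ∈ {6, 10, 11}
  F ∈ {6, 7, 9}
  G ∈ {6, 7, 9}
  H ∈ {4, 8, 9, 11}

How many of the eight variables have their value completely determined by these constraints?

The 2 variables A and B are confined to {4, 11}, which locks those values in; drop them from E, H.
The 3 variables C, F, G are confined to {6, 7, 9}, which locks those values in; drop them from D, E, H.
That leaves E = 10.
H must be 8 (only option left). Eliminate 8 elsewhere: D.
Determined: E=10, H=8. The other variables each still have more than one consistent value. That makes 2.

2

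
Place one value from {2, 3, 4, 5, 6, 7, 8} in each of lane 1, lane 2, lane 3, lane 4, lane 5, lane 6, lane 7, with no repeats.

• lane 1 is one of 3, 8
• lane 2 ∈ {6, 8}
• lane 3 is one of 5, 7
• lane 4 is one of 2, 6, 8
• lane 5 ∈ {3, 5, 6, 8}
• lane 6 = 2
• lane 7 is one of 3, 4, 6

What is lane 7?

4

lane 6 must be 2 (only option left). Remove 2 from lane 4.
The 6 still-open variables together cover exactly {3, 4, 5, 6, 7, 8} — 6 values for 6 variables — and 4 appears only in lane 7's list, so lane 7 = 4.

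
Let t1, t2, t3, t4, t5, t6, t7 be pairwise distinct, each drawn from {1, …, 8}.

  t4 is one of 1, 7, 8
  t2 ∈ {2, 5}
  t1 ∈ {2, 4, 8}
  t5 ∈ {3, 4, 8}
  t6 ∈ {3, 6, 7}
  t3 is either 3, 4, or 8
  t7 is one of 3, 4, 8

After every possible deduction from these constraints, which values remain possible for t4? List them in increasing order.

1, 7

t3, t5, t7 between them cover only {3, 4, 8} — a naked triple. Remove those values from t1, t4, t6.
t1 must be 2 (only option left). So t2 can't be 2.
t2 has just one choice, so t2 = 5.
No further eliminations apply; t4 can still be any of 1, 7.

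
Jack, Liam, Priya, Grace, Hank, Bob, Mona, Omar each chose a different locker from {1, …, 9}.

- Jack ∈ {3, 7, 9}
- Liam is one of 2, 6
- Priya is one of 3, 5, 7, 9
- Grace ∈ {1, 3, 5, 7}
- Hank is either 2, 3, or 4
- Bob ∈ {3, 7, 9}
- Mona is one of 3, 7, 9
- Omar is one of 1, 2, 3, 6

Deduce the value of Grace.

The 8 variables together cover exactly {1, 2, 3, 4, 5, 6, 7, 9} — 8 values for 8 variables — and 4 appears only in Hank's list, so Hank = 4.
Jack, Bob, Mona share exactly the 3 values {3, 7, 9}; by pigeonhole those values go to them, so strike 3, 7, 9 from Priya, Grace, Omar.
That leaves Priya = 5. So Grace can't be 5.
So Grace = 1.

1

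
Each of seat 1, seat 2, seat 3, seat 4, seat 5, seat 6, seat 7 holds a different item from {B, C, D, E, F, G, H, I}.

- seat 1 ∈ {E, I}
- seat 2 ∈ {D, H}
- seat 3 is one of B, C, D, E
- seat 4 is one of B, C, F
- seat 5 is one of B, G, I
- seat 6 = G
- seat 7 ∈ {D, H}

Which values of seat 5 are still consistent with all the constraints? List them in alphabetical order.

B, I

seat 6 must be G (only option left). Remove G from seat 5.
The 2 variables seat 2 and seat 7 are confined to {D, H}, which locks those values in; drop them from seat 3.
No further eliminations apply; seat 5 can still be any of B, I.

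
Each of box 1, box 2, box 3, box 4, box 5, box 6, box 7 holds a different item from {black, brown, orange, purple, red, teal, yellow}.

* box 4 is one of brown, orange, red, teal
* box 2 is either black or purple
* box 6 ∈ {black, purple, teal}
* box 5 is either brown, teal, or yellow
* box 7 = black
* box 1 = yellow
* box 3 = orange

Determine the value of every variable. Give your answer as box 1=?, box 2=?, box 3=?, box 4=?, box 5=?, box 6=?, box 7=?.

box 1=yellow, box 2=purple, box 3=orange, box 4=red, box 5=brown, box 6=teal, box 7=black

box 1 has just one choice, so box 1 = yellow. Strike yellow from box 5.
box 3's domain is down to {orange}, so box 3 = orange. So box 4 can't be orange.
box 7 has just one choice, so box 7 = black. Strike black from box 2, box 6.
That leaves box 2 = purple. So box 6 can't be purple.
box 6's domain is down to {teal}, so box 6 = teal. Remove teal from box 4, box 5.
box 5's domain is down to {brown}, so box 5 = brown. Strike brown from box 4.
box 4's domain is down to {red}, so box 4 = red.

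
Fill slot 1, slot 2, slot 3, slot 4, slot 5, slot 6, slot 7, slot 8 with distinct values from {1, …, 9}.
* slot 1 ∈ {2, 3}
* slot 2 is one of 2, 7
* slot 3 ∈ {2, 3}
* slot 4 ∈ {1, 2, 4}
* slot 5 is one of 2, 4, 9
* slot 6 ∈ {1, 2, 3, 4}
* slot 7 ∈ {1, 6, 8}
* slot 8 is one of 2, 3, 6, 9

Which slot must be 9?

The 8 variables together cover exactly {1, 2, 3, 4, 6, 7, 8, 9} — 8 values for 8 variables — and 7 appears only in slot 2's list, so slot 2 = 7.
The 7 still-open variables draw from only 7 values {1, 2, 3, 4, 6, 8, 9}, so each is used; only slot 7 can be 8, hence slot 7 = 8.
The 6 still-open variables together cover exactly {1, 2, 3, 4, 6, 9} — 6 values for 6 variables — and 6 appears only in slot 8's list, so slot 8 = 6.
The 5 still-open variables together cover exactly {1, 2, 3, 4, 9} — 5 values for 5 variables — and 9 appears only in slot 5's list, so slot 5 = 9.

slot 5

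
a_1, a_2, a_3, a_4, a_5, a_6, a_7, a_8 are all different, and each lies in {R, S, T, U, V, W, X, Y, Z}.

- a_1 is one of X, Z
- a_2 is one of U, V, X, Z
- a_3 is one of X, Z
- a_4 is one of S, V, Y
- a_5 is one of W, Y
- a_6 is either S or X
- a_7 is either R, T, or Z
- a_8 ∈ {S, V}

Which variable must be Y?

The 2 variables a_1 and a_3 are confined to {X, Z}, which locks those values in; drop them from a_2, a_6, a_7.
a_6 has just one choice, so a_6 = S. So a_4, a_8 can't be S.
a_8 must be V (only option left). So a_2, a_4 can't be V.
So Y goes to a_4.

a_4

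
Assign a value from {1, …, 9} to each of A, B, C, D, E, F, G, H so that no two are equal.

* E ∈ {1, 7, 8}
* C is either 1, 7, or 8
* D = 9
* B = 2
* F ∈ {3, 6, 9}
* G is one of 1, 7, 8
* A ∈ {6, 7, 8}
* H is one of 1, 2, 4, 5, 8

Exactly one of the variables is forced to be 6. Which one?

B's domain is down to {2}, so B = 2. So H can't be 2.
That leaves D = 9. Strike 9 from F.
The 3 variables C, E, G are confined to {1, 7, 8}, which locks those values in; drop them from A, H.
So 6 goes to A.

A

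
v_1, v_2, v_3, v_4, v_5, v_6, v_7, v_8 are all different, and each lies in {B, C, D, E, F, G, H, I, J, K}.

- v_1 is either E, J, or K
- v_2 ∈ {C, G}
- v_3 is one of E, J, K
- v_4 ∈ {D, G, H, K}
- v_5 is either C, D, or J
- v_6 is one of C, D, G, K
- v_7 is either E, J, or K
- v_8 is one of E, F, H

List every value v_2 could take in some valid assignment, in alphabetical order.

C, G

The 8 variables draw from only 8 values {C, D, E, F, G, H, J, K}, so each is used; only v_8 can be F, hence v_8 = F.
Among the 7 still-open variables, H fits only v_4 (and all 7 values in {C, D, E, G, H, J, K} must be used), so v_4 = H.
v_1, v_3, v_7 between them cover only {E, J, K} — a naked triple. Remove those values from v_5, v_6.
No further eliminations apply; v_2 can still be any of C, G.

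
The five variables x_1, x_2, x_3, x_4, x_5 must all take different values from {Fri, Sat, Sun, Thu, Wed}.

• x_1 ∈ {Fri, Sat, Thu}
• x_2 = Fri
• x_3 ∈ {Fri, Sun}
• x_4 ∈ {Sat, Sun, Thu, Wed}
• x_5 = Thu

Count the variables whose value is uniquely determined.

x_2 has just one choice, so x_2 = Fri. Strike Fri from x_1, x_3.
x_3 must be Sun (only option left). Strike Sun from x_4.
That leaves x_5 = Thu. Remove Thu from x_1, x_4.
x_1 has just one choice, so x_1 = Sat. Eliminate Sat elsewhere: x_4.
x_4 must be Wed (only option left).
Every variable is fixed: x_1=Sat, x_2=Fri, x_3=Sun, x_4=Wed, x_5=Thu. That makes 5.

5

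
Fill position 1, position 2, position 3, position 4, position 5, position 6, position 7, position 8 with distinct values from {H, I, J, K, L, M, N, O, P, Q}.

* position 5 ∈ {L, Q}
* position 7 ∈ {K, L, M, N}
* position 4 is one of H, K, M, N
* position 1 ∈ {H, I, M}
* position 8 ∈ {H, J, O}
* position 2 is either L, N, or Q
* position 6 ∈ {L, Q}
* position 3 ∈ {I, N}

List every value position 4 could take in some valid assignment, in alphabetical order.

position 5 and position 6 between them cover only {L, Q} — a naked pair. Remove those values from position 2, position 7.
position 2 must be N (only option left). Remove N from position 3, position 4, position 7.
That leaves position 3 = I. So position 1 can't be I.
The 3 variables position 1, position 4, position 7 are confined to {H, K, M}, which locks those values in; drop them from position 8.
No further eliminations apply; position 4 can still be any of H, K, M.

H, K, M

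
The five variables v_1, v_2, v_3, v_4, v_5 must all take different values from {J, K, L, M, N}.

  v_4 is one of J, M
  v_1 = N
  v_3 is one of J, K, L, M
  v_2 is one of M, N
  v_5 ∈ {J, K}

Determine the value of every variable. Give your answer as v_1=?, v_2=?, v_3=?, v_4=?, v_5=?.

v_1=N, v_2=M, v_3=L, v_4=J, v_5=K

v_1's domain is down to {N}, so v_1 = N. Eliminate N elsewhere: v_2.
v_2's domain is down to {M}, so v_2 = M. Strike M from v_3, v_4.
That leaves v_4 = J. Strike J from v_3, v_5.
v_5's domain is down to {K}, so v_5 = K. Remove K from v_3.
v_3 must be L (only option left).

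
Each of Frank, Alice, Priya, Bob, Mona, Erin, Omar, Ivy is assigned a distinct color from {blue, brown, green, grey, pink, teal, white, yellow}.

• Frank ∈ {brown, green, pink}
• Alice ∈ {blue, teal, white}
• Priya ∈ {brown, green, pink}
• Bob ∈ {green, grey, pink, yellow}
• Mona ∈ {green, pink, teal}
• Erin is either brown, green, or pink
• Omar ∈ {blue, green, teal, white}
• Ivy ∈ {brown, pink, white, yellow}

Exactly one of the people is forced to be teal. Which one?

The 8 variables together cover exactly {blue, brown, green, grey, pink, teal, white, yellow} — 8 values for 8 variables — and grey appears only in Bob's list, so Bob = grey.
Among the 7 still-open variables, yellow fits only Ivy (and all 7 values in {blue, brown, green, pink, teal, white, yellow} must be used), so Ivy = yellow.
The 3 variables Frank, Priya, Erin are confined to {brown, green, pink}, which locks those values in; drop them from Mona, Omar.
So teal goes to Mona.

Mona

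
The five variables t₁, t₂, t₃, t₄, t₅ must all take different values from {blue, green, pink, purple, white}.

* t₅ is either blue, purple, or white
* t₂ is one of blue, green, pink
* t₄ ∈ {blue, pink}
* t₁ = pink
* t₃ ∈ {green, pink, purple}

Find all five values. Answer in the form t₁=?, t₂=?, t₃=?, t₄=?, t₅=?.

t₁'s domain is down to {pink}, so t₁ = pink. Strike pink from t₂, t₃, t₄.
t₄ has just one choice, so t₄ = blue. Remove blue from t₂, t₅.
That leaves t₂ = green. Remove green from t₃.
t₃ must be purple (only option left). Eliminate purple elsewhere: t₅.
That leaves t₅ = white.

t₁=pink, t₂=green, t₃=purple, t₄=blue, t₅=white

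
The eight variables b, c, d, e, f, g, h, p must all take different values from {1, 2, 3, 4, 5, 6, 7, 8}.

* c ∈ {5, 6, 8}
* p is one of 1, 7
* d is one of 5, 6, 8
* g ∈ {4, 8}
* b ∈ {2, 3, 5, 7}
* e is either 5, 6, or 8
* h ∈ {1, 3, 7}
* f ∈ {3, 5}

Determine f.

3

Among the 8 variables, 2 fits only b (and all 8 values in {1, 2, 3, 4, 5, 6, 7, 8} must be used), so b = 2.
The 7 still-open variables draw from only 7 values {1, 3, 4, 5, 6, 7, 8}, so each is used; only g can be 4, hence g = 4.
c, d, e between them cover only {5, 6, 8} — a naked triple. Remove those values from f.
So f = 3.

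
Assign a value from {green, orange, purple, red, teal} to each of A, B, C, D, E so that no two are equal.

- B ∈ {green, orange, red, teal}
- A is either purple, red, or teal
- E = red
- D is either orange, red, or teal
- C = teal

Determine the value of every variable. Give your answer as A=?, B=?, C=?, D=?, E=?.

C has just one choice, so C = teal. Remove teal from A, B, D.
E has just one choice, so E = red. Strike red from A, B, D.
A's domain is down to {purple}, so A = purple.
D must be orange (only option left). Eliminate orange elsewhere: B.
B's domain is down to {green}, so B = green.

A=purple, B=green, C=teal, D=orange, E=red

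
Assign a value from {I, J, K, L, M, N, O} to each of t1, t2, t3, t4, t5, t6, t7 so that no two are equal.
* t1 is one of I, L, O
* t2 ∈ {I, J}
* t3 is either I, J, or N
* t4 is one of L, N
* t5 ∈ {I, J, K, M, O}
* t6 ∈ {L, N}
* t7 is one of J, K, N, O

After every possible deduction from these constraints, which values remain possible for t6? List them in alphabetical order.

L, N

The 7 variables draw from only 7 values {I, J, K, L, M, N, O}, so each is used; only t5 can be M, hence t5 = M.
The 6 still-open variables together cover exactly {I, J, K, L, N, O} — 6 values for 6 variables — and K appears only in t7's list, so t7 = K.
Among the 5 still-open variables, O fits only t1 (and all 5 values in {I, J, L, N, O} must be used), so t1 = O.
The 2 variables t4 and t6 are confined to {L, N}, which locks those values in; drop them from t3.
No further eliminations apply; t6 can still be any of L, N.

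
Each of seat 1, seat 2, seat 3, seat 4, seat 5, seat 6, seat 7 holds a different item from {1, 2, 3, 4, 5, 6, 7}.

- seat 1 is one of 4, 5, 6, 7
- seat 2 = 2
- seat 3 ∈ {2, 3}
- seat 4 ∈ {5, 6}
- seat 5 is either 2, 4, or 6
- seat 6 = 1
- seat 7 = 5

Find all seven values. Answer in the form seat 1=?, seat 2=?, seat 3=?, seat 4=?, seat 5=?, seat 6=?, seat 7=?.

seat 1=7, seat 2=2, seat 3=3, seat 4=6, seat 5=4, seat 6=1, seat 7=5

seat 2 must be 2 (only option left). So seat 3, seat 5 can't be 2.
seat 3 must be 3 (only option left).
seat 6's domain is down to {1}, so seat 6 = 1.
seat 7 must be 5 (only option left). Remove 5 from seat 1, seat 4.
seat 4 must be 6 (only option left). So seat 1, seat 5 can't be 6.
seat 5 must be 4 (only option left). Strike 4 from seat 1.
That leaves seat 1 = 7.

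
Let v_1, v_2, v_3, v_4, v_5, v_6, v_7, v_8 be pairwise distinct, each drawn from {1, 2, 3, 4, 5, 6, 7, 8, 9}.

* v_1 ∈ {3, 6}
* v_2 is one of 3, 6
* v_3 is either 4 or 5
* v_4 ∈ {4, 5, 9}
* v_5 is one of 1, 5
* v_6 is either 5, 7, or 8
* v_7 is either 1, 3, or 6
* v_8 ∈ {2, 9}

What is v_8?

2

v_1 and v_2 share exactly the 2 values {3, 6}; by pigeonhole those values go to them, so strike 3, 6 from v_7.
v_7 has just one choice, so v_7 = 1. Strike 1 from v_5.
v_5 must be 5 (only option left). Eliminate 5 elsewhere: v_3, v_4, v_6.
That leaves v_3 = 4. So v_4 can't be 4.
v_4 must be 9 (only option left). Remove 9 from v_8.
So v_8 = 2.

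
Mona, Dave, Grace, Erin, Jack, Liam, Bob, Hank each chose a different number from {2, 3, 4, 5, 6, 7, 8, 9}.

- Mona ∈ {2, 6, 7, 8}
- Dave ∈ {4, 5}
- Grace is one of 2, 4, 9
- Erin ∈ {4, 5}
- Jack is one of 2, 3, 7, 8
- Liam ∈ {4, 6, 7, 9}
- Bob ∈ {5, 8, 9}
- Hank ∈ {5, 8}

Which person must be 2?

The 8 variables together cover exactly {2, 3, 4, 5, 6, 7, 8, 9} — 8 values for 8 variables — and 3 appears only in Jack's list, so Jack = 3.
Dave and Erin between them cover only {4, 5} — a naked pair. Remove those values from Grace, Liam, Bob, Hank.
That leaves Hank = 8. So Mona, Bob can't be 8.
Bob must be 9 (only option left). So Grace, Liam can't be 9.
So 2 goes to Grace.

Grace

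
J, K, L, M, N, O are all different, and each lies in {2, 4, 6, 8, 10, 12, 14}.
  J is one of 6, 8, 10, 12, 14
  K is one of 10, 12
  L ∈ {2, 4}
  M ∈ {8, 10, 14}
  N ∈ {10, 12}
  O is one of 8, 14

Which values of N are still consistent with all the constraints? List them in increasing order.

10, 12

The 2 variables K and N are confined to {10, 12}, which locks those values in; drop them from J, M.
M and O share exactly the 2 values {8, 14}; by pigeonhole those values go to them, so strike 8, 14 from J.
J has just one choice, so J = 6.
No further eliminations apply; N can still be any of 10, 12.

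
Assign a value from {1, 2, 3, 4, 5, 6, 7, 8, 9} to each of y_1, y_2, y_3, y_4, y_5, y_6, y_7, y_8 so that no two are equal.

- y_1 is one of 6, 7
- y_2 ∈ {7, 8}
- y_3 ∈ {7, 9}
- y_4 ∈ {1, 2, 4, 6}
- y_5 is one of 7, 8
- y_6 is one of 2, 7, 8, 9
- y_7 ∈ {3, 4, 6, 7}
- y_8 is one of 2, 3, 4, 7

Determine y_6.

The 8 variables draw from only 8 values {1, 2, 3, 4, 6, 7, 8, 9}, so each is used; only y_4 can be 1, hence y_4 = 1.
The 2 variables y_2 and y_5 are confined to {7, 8}, which locks those values in; drop them from y_1, y_3, y_6, y_7, y_8.
y_1 must be 6 (only option left). So y_7 can't be 6.
y_3 has just one choice, so y_3 = 9. Strike 9 from y_6.
So y_6 = 2.

2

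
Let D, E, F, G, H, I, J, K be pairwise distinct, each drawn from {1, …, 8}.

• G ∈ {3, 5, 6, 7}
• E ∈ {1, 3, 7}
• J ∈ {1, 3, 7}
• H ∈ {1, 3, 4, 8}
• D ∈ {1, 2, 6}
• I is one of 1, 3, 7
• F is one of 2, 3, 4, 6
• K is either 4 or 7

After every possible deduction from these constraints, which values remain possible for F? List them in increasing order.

2, 6

The 8 variables draw from only 8 values {1, 2, 3, 4, 5, 6, 7, 8}, so each is used; only G can be 5, hence G = 5.
The 7 still-open variables draw from only 7 values {1, 2, 3, 4, 6, 7, 8}, so each is used; only H can be 8, hence H = 8.
The 3 variables E, I, J are confined to {1, 3, 7}, which locks those values in; drop them from D, F, K.
K's domain is down to {4}, so K = 4. Eliminate 4 elsewhere: F.
No further eliminations apply; F can still be any of 2, 6.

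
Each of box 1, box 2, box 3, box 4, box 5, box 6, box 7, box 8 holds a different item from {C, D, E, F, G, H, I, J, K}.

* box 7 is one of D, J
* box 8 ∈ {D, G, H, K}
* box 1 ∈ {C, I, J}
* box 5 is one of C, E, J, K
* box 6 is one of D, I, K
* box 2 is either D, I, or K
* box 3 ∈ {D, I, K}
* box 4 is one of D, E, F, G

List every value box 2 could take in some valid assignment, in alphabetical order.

D, I, K

box 2, box 3, box 6 share exactly the 3 values {D, I, K}; by pigeonhole those values go to them, so strike D, I, K from box 1, box 4, box 5, box 7, box 8.
box 7 must be J (only option left). So box 1, box 5 can't be J.
box 1 must be C (only option left). Strike C from box 5.
box 5's domain is down to {E}, so box 5 = E. Strike E from box 4.
No further eliminations apply; box 2 can still be any of D, I, K.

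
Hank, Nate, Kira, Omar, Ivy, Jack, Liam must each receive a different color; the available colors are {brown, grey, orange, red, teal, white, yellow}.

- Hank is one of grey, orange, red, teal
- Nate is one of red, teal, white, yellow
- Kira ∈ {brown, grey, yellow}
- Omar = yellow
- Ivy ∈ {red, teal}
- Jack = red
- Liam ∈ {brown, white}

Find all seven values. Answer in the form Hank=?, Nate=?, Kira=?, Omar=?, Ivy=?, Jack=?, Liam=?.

Omar must be yellow (only option left). Strike yellow from Nate, Kira.
Jack's domain is down to {red}, so Jack = red. Strike red from Hank, Nate, Ivy.
Ivy has just one choice, so Ivy = teal. Strike teal from Hank, Nate.
Nate's domain is down to {white}, so Nate = white. Strike white from Liam.
Liam has just one choice, so Liam = brown. Remove brown from Kira.
Kira's domain is down to {grey}, so Kira = grey. Eliminate grey elsewhere: Hank.
That leaves Hank = orange.

Hank=orange, Nate=white, Kira=grey, Omar=yellow, Ivy=teal, Jack=red, Liam=brown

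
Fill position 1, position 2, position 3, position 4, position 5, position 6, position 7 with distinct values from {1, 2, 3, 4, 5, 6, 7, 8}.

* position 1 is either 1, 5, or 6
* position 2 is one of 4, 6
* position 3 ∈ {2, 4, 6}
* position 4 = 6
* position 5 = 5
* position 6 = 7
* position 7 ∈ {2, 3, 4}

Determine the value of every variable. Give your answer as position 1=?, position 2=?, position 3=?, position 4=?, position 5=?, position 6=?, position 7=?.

position 1=1, position 2=4, position 3=2, position 4=6, position 5=5, position 6=7, position 7=3

position 4 has just one choice, so position 4 = 6. Strike 6 from position 1, position 2, position 3.
That leaves position 5 = 5. Strike 5 from position 1.
That leaves position 6 = 7.
That leaves position 1 = 1.
That leaves position 2 = 4. Strike 4 from position 3, position 7.
That leaves position 3 = 2. So position 7 can't be 2.
position 7 must be 3 (only option left).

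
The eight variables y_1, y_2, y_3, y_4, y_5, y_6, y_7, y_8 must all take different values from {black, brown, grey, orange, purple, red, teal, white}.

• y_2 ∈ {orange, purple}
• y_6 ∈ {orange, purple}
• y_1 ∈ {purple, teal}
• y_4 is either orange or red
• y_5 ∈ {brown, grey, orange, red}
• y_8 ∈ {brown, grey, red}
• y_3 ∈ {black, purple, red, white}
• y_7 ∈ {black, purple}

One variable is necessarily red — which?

y_4

Among the 8 variables, teal fits only y_1 (and all 8 values in {black, brown, grey, orange, purple, red, teal, white} must be used), so y_1 = teal.
The 7 still-open variables together cover exactly {black, brown, grey, orange, purple, red, white} — 7 values for 7 variables — and white appears only in y_3's list, so y_3 = white.
Among the 6 still-open variables, black fits only y_7 (and all 6 values in {black, brown, grey, orange, purple, red} must be used), so y_7 = black.
The 2 variables y_2 and y_6 are confined to {orange, purple}, which locks those values in; drop them from y_4, y_5.
So red goes to y_4.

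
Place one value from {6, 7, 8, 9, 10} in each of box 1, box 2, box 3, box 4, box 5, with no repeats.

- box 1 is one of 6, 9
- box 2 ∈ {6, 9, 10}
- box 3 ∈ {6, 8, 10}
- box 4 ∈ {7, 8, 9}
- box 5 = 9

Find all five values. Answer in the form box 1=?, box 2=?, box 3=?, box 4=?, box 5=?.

box 1=6, box 2=10, box 3=8, box 4=7, box 5=9

box 5 must be 9 (only option left). So box 1, box 2, box 4 can't be 9.
box 1 has just one choice, so box 1 = 6. Strike 6 from box 2, box 3.
box 2 must be 10 (only option left). So box 3 can't be 10.
That leaves box 3 = 8. So box 4 can't be 8.
That leaves box 4 = 7.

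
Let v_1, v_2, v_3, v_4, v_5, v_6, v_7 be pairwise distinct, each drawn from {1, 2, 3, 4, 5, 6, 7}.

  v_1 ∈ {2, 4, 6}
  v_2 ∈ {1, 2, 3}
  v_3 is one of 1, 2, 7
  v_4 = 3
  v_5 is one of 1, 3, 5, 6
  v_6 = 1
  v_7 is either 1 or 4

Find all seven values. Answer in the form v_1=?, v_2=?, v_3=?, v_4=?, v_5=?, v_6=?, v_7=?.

v_1=6, v_2=2, v_3=7, v_4=3, v_5=5, v_6=1, v_7=4

v_4 has just one choice, so v_4 = 3. Eliminate 3 elsewhere: v_2, v_5.
v_6 has just one choice, so v_6 = 1. Eliminate 1 elsewhere: v_2, v_3, v_5, v_7.
v_7 must be 4 (only option left). Remove 4 from v_1.
v_2's domain is down to {2}, so v_2 = 2. So v_1, v_3 can't be 2.
v_3's domain is down to {7}, so v_3 = 7.
That leaves v_1 = 6. Eliminate 6 elsewhere: v_5.
v_5's domain is down to {5}, so v_5 = 5.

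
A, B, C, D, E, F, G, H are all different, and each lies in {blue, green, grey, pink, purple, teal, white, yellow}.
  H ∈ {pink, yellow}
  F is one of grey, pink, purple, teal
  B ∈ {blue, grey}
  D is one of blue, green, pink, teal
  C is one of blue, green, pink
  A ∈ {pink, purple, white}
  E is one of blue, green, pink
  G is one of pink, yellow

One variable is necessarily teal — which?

D

The 8 variables together cover exactly {blue, green, grey, pink, purple, teal, white, yellow} — 8 values for 8 variables — and white appears only in A's list, so A = white.
The 7 still-open variables together cover exactly {blue, green, grey, pink, purple, teal, yellow} — 7 values for 7 variables — and purple appears only in F's list, so F = purple.
The 6 still-open variables together cover exactly {blue, green, grey, pink, teal, yellow} — 6 values for 6 variables — and grey appears only in B's list, so B = grey.
The 5 still-open variables draw from only 5 values {blue, green, pink, teal, yellow}, so each is used; only D can be teal, hence D = teal.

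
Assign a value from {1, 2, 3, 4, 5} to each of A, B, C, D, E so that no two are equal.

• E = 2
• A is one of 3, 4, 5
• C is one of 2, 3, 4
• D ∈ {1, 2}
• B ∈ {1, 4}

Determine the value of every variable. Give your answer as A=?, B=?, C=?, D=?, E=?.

E has just one choice, so E = 2. Eliminate 2 elsewhere: C, D.
That leaves D = 1. Eliminate 1 elsewhere: B.
That leaves B = 4. Eliminate 4 elsewhere: A, C.
That leaves C = 3. So A can't be 3.
That leaves A = 5.

A=5, B=4, C=3, D=1, E=2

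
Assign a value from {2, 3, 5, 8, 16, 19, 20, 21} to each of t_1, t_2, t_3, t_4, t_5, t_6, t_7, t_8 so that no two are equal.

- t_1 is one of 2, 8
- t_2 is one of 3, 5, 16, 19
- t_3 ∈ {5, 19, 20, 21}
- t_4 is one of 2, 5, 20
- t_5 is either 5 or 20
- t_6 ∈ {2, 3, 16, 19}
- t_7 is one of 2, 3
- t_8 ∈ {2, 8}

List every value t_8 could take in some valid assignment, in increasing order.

2, 8

The 8 variables together cover exactly {2, 3, 5, 8, 16, 19, 20, 21} — 8 values for 8 variables — and 21 appears only in t_3's list, so t_3 = 21.
t_1 and t_8 between them cover only {2, 8} — a naked pair. Remove those values from t_4, t_6, t_7.
t_7's domain is down to {3}, so t_7 = 3. Eliminate 3 elsewhere: t_2, t_6.
The 2 variables t_4 and t_5 are confined to {5, 20}, which locks those values in; drop them from t_2.
No further eliminations apply; t_8 can still be any of 2, 8.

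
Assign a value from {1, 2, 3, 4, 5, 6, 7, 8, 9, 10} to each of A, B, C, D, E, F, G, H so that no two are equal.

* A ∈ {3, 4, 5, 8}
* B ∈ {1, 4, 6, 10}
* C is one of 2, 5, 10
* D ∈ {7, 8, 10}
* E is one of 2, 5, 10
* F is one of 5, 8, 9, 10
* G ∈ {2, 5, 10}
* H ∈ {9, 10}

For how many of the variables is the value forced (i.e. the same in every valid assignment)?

C, E, G share exactly the 3 values {2, 5, 10}; by pigeonhole those values go to them, so strike 2, 5, 10 from A, B, D, F, H.
That leaves H = 9. So F can't be 9.
F must be 8 (only option left). So A, D can't be 8.
D must be 7 (only option left).
Determined: D=7, F=8, H=9. The other variables each still have more than one consistent value. That makes 3.

3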